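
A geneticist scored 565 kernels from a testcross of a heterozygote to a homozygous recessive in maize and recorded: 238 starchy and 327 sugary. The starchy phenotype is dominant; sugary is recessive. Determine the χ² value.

A testcross of a heterozygote (Aa × aa) gives a 1:1 phenotypic ratio.
The 1:1 ratio has 2 parts, so with N = 565 the expected counts are:
  starchy: 565 × 1/2 = 282.5
  sugary: 565 × 1/2 = 282.5
χ² = Σ (O − E)² / E
  starchy: (238 − 282.5)² / 282.5 = 7.0097
  sugary: (327 − 282.5)² / 282.5 = 7.0097
χ² = 7.0097 + 7.0097 = 14.0194 ≈ 14.019

14.019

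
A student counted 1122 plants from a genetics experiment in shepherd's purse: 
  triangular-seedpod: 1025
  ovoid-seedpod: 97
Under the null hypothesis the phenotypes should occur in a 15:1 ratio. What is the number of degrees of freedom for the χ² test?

1

A goodness-of-fit test with 2 phenotype classes has df = 2 − 1 = 1.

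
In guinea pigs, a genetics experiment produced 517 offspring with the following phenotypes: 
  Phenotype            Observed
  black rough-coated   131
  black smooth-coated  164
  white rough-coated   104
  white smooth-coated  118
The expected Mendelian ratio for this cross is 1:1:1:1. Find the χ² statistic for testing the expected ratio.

15.279

The 1:1:1:1 ratio has 4 parts, so with N = 517 the expected counts are:
  black rough-coated: 517 × 1/4 = 129.25
  black smooth-coated: 517 × 1/4 = 129.25
  white rough-coated: 517 × 1/4 = 129.25
  white smooth-coated: 517 × 1/4 = 129.25
χ² = Σ (O − E)² / E
  black rough-coated: (131 − 129.25)² / 129.25 = 0.0237
  black smooth-coated: (164 − 129.25)² / 129.25 = 9.3428
  white rough-coated: (104 − 129.25)² / 129.25 = 4.9328
  white smooth-coated: (118 − 129.25)² / 129.25 = 0.9792
χ² = 0.0237 + 9.3428 + 4.9328 + 0.9792 = 15.2785 ≈ 15.279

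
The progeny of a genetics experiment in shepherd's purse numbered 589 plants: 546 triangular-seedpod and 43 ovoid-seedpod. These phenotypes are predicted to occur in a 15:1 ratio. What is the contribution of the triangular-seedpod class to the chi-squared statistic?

Expected counts for N = 589 under a 15:1 ratio (total parts = 16):
  triangular-seedpod: 589 × 15/16 = 552.1875
  ovoid-seedpod: 589 × 1/16 = 36.8125
Contribution of triangular-seedpod: (546 − 552.1875)² / 552.1875 = 0.0693

0.069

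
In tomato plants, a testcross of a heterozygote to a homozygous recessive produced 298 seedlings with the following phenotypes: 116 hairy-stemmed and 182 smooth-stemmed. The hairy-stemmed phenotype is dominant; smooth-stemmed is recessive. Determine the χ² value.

14.617

A testcross of a heterozygote (Aa × aa) gives a 1:1 phenotypic ratio.
Total ratio parts = 2. Expected numbers out of 298:
  hairy-stemmed: 298 × 1/2 = 149
  smooth-stemmed: 298 × 1/2 = 149
χ² = Σ (O − E)² / E
  hairy-stemmed: (116 − 149)² / 149 = 7.3087
  smooth-stemmed: (182 − 149)² / 149 = 7.3087
χ² = 7.3087 + 7.3087 = 14.6174 ≈ 14.617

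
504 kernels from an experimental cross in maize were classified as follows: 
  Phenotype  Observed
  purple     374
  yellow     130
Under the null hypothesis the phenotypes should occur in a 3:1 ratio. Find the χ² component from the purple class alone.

0.042

The 3:1 ratio has 4 parts, so with N = 504 the expected counts are:
  purple: 504 × 3/4 = 378
  yellow: 504 × 1/4 = 126
Contribution of purple: (374 − 378)² / 378 = 0.0423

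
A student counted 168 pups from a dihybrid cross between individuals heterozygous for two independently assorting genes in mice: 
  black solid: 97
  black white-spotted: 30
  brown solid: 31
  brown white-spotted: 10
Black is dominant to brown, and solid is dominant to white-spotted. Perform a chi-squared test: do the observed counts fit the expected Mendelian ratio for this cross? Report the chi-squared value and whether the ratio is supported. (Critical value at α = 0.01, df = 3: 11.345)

0.169; consistent

A dihybrid F₂ with independent assortment and complete dominance at both loci gives a 9:3:3:1 phenotypic ratio.
Total ratio parts = 16. Expected numbers out of 168:
  black solid: 168 × 9/16 = 94.5
  black white-spotted: 168 × 3/16 = 31.5
  brown solid: 168 × 3/16 = 31.5
  brown white-spotted: 168 × 1/16 = 10.5
χ² = Σ (O − E)² / E
  black solid: (97 − 94.5)² / 94.5 = 0.0661
  black white-spotted: (30 − 31.5)² / 31.5 = 0.0714
  brown solid: (31 − 31.5)² / 31.5 = 0.0079
  brown white-spotted: (10 − 10.5)² / 10.5 = 0.0238
χ² = 0.0661 + 0.0714 + 0.0079 + 0.0238 = 0.1692 ≈ 0.169
Degrees of freedom = 4 − 1 = 3; critical value at α = 0.01 is 11.345.
Since 0.169 < 11.345, we fail to reject the null hypothesis — the data are consistent with the 9:3:3:1 ratio.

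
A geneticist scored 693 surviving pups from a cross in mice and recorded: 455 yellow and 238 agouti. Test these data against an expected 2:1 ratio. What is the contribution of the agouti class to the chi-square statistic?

0.212

Expected counts for N = 693 under a 2:1 ratio (total parts = 3):
  yellow: 693 × 2/3 = 462
  agouti: 693 × 1/3 = 231
Contribution of agouti: (238 − 231)² / 231 = 0.2121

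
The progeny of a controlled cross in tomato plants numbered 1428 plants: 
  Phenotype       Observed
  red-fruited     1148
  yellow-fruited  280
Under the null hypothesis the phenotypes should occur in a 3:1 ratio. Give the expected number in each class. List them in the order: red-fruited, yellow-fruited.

The 3:1 ratio has 4 parts, so with N = 1428 the expected counts are:
  red-fruited: 1428 × 3/4 = 1071
  yellow-fruited: 1428 × 1/4 = 357

1071, 357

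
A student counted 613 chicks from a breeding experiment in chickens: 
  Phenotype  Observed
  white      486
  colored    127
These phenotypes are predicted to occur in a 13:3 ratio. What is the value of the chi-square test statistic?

1.558

Under the 13:3 hypothesis (Σ ratio = 16, N = 613):
  white: 613 × 13/16 = 498.0625
  colored: 613 × 3/16 = 114.9375
χ² = Σ (O − E)² / E
  white: (486 − 498.0625)² / 498.0625 = 0.2921
  colored: (127 − 114.9375)² / 114.9375 = 1.2659
χ² = 0.2921 + 1.2659 = 1.558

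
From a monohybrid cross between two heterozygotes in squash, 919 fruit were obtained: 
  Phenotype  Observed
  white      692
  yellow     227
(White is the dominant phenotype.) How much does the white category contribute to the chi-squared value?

For a monohybrid cross between heterozygotes with complete dominance, the expected phenotypic ratio is 3:1.
Under the 3:1 hypothesis (Σ ratio = 4, N = 919):
  white: 919 × 3/4 = 689.25
  yellow: 919 × 1/4 = 229.75
Contribution of white: (692 − 689.25)² / 689.25 = 0.0110

0.011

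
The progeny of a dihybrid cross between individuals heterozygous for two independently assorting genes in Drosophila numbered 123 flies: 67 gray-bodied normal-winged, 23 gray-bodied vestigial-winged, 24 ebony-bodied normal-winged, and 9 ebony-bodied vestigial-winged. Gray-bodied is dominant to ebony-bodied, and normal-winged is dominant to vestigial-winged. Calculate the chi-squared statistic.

0.332

A dihybrid F₂ with independent assortment and complete dominance at both loci gives a 9:3:3:1 phenotypic ratio.
The 9:3:3:1 ratio has 16 parts, so with N = 123 the expected counts are:
  gray-bodied normal-winged: 123 × 9/16 = 69.1875
  gray-bodied vestigial-winged: 123 × 3/16 = 23.0625
  ebony-bodied normal-winged: 123 × 3/16 = 23.0625
  ebony-bodied vestigial-winged: 123 × 1/16 = 7.6875
χ² = Σ (O − E)² / E
  gray-bodied normal-winged: (67 − 69.1875)² / 69.1875 = 0.0692
  gray-bodied vestigial-winged: (23 − 23.0625)² / 23.0625 = 0.0002
  ebony-bodied normal-winged: (24 − 23.0625)² / 23.0625 = 0.0381
  ebony-bodied vestigial-winged: (9 − 7.6875)² / 7.6875 = 0.2241
χ² = 0.0692 + 0.0002 + 0.0381 + 0.2241 = 0.3316 ≈ 0.332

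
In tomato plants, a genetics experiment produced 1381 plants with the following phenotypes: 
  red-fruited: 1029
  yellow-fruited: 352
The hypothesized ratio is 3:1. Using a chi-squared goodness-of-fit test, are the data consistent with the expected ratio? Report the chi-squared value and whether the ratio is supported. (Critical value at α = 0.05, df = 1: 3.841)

Total ratio parts = 4. Expected numbers out of 1381:
  red-fruited: 1381 × 3/4 = 1035.75
  yellow-fruited: 1381 × 1/4 = 345.25
χ² = Σ (O − E)² / E
  red-fruited: (1029 − 1035.75)² / 1035.75 = 0.0440
  yellow-fruited: (352 − 345.25)² / 345.25 = 0.1320
χ² = 0.0440 + 0.1320 = 0.176
Degrees of freedom = 2 − 1 = 1; critical value at α = 0.05 is 3.841.
Since 0.176 < 3.841, we fail to reject the null hypothesis — the data are consistent with the 3:1 ratio.

0.176; consistent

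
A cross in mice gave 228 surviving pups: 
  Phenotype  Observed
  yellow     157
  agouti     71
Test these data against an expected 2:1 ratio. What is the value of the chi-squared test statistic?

0.493

The 2:1 ratio has 3 parts, so with N = 228 the expected counts are:
  yellow: 228 × 2/3 = 152
  agouti: 228 × 1/3 = 76
χ² = Σ (O − E)² / E
  yellow: (157 − 152)² / 152 = 0.1645
  agouti: (71 − 76)² / 76 = 0.3289
χ² = 0.1645 + 0.3289 = 0.4934 ≈ 0.493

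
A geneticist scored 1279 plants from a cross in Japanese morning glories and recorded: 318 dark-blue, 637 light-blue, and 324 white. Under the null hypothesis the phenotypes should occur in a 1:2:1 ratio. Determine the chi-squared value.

The 1:2:1 ratio has 4 parts, so with N = 1279 the expected counts are:
  dark-blue: 1279 × 1/4 = 319.75
  light-blue: 1279 × 2/4 = 639.5
  white: 1279 × 1/4 = 319.75
χ² = Σ (O − E)² / E
  dark-blue: (318 − 319.75)² / 319.75 = 0.0096
  light-blue: (637 − 639.5)² / 639.5 = 0.0098
  white: (324 − 319.75)² / 319.75 = 0.0565
χ² = 0.0096 + 0.0098 + 0.0565 = 0.0759 ≈ 0.076

0.076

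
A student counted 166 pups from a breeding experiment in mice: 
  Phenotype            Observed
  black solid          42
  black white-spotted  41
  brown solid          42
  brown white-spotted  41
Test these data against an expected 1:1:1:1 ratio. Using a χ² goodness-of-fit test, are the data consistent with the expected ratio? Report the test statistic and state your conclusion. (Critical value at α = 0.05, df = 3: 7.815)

0.024; consistent

Expected counts for N = 166 under a 1:1:1:1 ratio (total parts = 4):
  black solid: 166 × 1/4 = 41.5
  black white-spotted: 166 × 1/4 = 41.5
  brown solid: 166 × 1/4 = 41.5
  brown white-spotted: 166 × 1/4 = 41.5
χ² = Σ (O − E)² / E
  black solid: (42 − 41.5)² / 41.5 = 0.0060
  black white-spotted: (41 − 41.5)² / 41.5 = 0.0060
  brown solid: (42 − 41.5)² / 41.5 = 0.0060
  brown white-spotted: (41 − 41.5)² / 41.5 = 0.0060
χ² = 0.0060 + 0.0060 + 0.0060 + 0.0060 = 0.024
Degrees of freedom = 4 − 1 = 3; critical value at α = 0.05 is 7.815.
Since 0.024 < 7.815, we fail to reject the null hypothesis — the data are consistent with the 1:1:1:1 ratio.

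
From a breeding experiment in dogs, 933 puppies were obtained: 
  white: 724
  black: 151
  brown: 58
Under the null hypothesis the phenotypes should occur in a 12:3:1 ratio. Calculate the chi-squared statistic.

The 12:3:1 ratio has 16 parts, so with N = 933 the expected counts are:
  white: 933 × 12/16 = 699.75
  black: 933 × 3/16 = 174.9375
  brown: 933 × 1/16 = 58.3125
χ² = Σ (O − E)² / E
  white: (724 − 699.75)² / 699.75 = 0.8404
  black: (151 − 174.9375)² / 174.9375 = 3.2755
  brown: (58 − 58.3125)² / 58.3125 = 0.0017
χ² = 0.8404 + 3.2755 + 0.0017 = 4.1176 ≈ 4.118

4.118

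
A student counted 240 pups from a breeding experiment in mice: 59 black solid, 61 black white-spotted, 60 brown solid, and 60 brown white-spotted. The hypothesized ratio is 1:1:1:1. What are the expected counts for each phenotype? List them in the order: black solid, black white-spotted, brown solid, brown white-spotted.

60, 60, 60, 60

Total ratio parts = 4. Expected numbers out of 240:
  black solid: 240 × 1/4 = 60
  black white-spotted: 240 × 1/4 = 60
  brown solid: 240 × 1/4 = 60
  brown white-spotted: 240 × 1/4 = 60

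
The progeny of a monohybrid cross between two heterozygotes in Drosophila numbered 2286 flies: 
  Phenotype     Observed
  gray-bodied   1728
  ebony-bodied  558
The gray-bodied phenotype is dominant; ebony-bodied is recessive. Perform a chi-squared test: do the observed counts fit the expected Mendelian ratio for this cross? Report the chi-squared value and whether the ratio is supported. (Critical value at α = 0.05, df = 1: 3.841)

For a monohybrid cross between heterozygotes with complete dominance, the expected phenotypic ratio is 3:1.
Expected counts for N = 2286 under a 3:1 ratio (total parts = 4):
  gray-bodied: 2286 × 3/4 = 1714.5
  ebony-bodied: 2286 × 1/4 = 571.5
χ² = Σ (O − E)² / E
  gray-bodied: (1728 − 1714.5)² / 1714.5 = 0.1063
  ebony-bodied: (558 − 571.5)² / 571.5 = 0.3189
χ² = 0.1063 + 0.3189 = 0.4252 ≈ 0.425
Degrees of freedom = 2 − 1 = 1; critical value at α = 0.05 is 3.841.
Since 0.425 < 3.841, we fail to reject the null hypothesis — the data are consistent with the 3:1 ratio.

0.425; consistent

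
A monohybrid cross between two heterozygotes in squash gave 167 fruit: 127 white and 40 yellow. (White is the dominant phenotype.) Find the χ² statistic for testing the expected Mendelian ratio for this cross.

0.098

For a monohybrid cross between heterozygotes with complete dominance, the expected phenotypic ratio is 3:1.
Under the 3:1 hypothesis (Σ ratio = 4, N = 167):
  white: 167 × 3/4 = 125.25
  yellow: 167 × 1/4 = 41.75
χ² = Σ (O − E)² / E
  white: (127 − 125.25)² / 125.25 = 0.0245
  yellow: (40 − 41.75)² / 41.75 = 0.0734
χ² = 0.0245 + 0.0734 = 0.0979 ≈ 0.098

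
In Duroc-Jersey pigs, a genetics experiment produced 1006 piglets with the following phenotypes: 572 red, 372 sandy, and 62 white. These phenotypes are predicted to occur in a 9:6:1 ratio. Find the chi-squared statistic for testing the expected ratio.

Under the 9:6:1 hypothesis (Σ ratio = 16, N = 1006):
  red: 1006 × 9/16 = 565.875
  sandy: 1006 × 6/16 = 377.25
  white: 1006 × 1/16 = 62.875
χ² = Σ (O − E)² / E
  red: (572 − 565.875)² / 565.875 = 0.0663
  sandy: (372 − 377.25)² / 377.25 = 0.0731
  white: (62 − 62.875)² / 62.875 = 0.0122
χ² = 0.0663 + 0.0731 + 0.0122 = 0.1516 ≈ 0.152

0.152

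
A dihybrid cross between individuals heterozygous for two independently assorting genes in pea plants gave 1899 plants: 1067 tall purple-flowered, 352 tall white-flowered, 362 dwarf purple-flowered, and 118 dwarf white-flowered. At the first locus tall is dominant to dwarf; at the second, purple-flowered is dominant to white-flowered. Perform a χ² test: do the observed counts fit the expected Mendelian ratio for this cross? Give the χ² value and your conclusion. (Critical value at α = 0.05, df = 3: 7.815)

0.151; consistent

A dihybrid F₂ with independent assortment and complete dominance at both loci gives a 9:3:3:1 phenotypic ratio.
Expected counts for N = 1899 under a 9:3:3:1 ratio (total parts = 16):
  tall purple-flowered: 1899 × 9/16 = 1068.1875
  tall white-flowered: 1899 × 3/16 = 356.0625
  dwarf purple-flowered: 1899 × 3/16 = 356.0625
  dwarf white-flowered: 1899 × 1/16 = 118.6875
χ² = Σ (O − E)² / E
  tall purple-flowered: (1067 − 1068.1875)² / 1068.1875 = 0.0013
  tall white-flowered: (352 − 356.0625)² / 356.0625 = 0.0464
  dwarf purple-flowered: (362 − 356.0625)² / 356.0625 = 0.0990
  dwarf white-flowered: (118 − 118.6875)² / 118.6875 = 0.0040
χ² = 0.0013 + 0.0464 + 0.0990 + 0.0040 = 0.1507 ≈ 0.151
Degrees of freedom = 4 − 1 = 3; critical value at α = 0.05 is 7.815.
Since 0.151 < 7.815, we fail to reject the null hypothesis — the data are consistent with the 9:3:3:1 ratio.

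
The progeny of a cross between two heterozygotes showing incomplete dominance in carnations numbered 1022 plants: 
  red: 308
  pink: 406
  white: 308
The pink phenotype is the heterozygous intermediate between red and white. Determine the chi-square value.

With incomplete dominance, a heterozygote × heterozygote cross gives a 1:2:1 phenotypic ratio.
Total ratio parts = 4. Expected numbers out of 1022:
  red: 1022 × 1/4 = 255.5
  pink: 1022 × 2/4 = 511
  white: 1022 × 1/4 = 255.5
χ² = Σ (O − E)² / E
  red: (308 − 255.5)² / 255.5 = 10.7877
  pink: (406 − 511)² / 511 = 21.5753
  white: (308 − 255.5)² / 255.5 = 10.7877
χ² = 10.7877 + 21.5753 + 10.7877 = 43.1507 ≈ 43.151

43.151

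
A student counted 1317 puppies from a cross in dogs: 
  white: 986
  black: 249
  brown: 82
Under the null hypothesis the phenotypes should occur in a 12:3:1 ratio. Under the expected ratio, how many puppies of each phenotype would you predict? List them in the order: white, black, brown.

987.75, 246.9375, 82.3125

The 12:3:1 ratio has 16 parts, so with N = 1317 the expected counts are:
  white: 1317 × 12/16 = 987.75
  black: 1317 × 3/16 = 246.9375
  brown: 1317 × 1/16 = 82.3125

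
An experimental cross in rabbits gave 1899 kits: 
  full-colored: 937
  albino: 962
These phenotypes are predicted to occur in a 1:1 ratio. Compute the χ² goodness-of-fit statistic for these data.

0.329

The 1:1 ratio has 2 parts, so with N = 1899 the expected counts are:
  full-colored: 1899 × 1/2 = 949.5
  albino: 1899 × 1/2 = 949.5
χ² = Σ (O − E)² / E
  full-colored: (937 − 949.5)² / 949.5 = 0.1646
  albino: (962 − 949.5)² / 949.5 = 0.1646
χ² = 0.1646 + 0.1646 = 0.3292 ≈ 0.329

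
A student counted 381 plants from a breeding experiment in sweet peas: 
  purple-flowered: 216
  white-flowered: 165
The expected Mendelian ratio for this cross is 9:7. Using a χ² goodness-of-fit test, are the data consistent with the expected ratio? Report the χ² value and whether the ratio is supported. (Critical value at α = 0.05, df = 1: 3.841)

The 9:7 ratio has 16 parts, so with N = 381 the expected counts are:
  purple-flowered: 381 × 9/16 = 214.3125
  white-flowered: 381 × 7/16 = 166.6875
χ² = Σ (O − E)² / E
  purple-flowered: (216 − 214.3125)² / 214.3125 = 0.0133
  white-flowered: (165 − 166.6875)² / 166.6875 = 0.0171
χ² = 0.0133 + 0.0171 = 0.0304 ≈ 0.030
Degrees of freedom = 2 − 1 = 1; critical value at α = 0.05 is 3.841.
Since 0.030 < 3.841, we fail to reject the null hypothesis — the data are consistent with the 9:7 ratio.

0.030; consistent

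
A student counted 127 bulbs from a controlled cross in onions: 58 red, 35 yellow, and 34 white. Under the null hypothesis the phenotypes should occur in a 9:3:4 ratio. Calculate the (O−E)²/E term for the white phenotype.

0.159

Total ratio parts = 16. Expected numbers out of 127:
  red: 127 × 9/16 = 71.4375
  yellow: 127 × 3/16 = 23.8125
  white: 127 × 4/16 = 31.75
Contribution of white: (34 − 31.75)² / 31.75 = 0.1594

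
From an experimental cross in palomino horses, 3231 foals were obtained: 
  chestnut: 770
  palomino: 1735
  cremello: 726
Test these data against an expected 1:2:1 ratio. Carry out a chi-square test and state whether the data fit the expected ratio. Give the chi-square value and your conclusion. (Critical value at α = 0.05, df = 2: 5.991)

Under the 1:2:1 hypothesis (Σ ratio = 4, N = 3231):
  chestnut: 3231 × 1/4 = 807.75
  palomino: 3231 × 2/4 = 1615.5
  cremello: 3231 × 1/4 = 807.75
χ² = Σ (O − E)² / E
  chestnut: (770 − 807.75)² / 807.75 = 1.7642
  palomino: (1735 − 1615.5)² / 1615.5 = 8.8395
  cremello: (726 − 807.75)² / 807.75 = 8.2737
χ² = 1.7642 + 8.8395 + 8.2737 = 18.8774 ≈ 18.877
Degrees of freedom = 3 − 1 = 2; critical value at α = 0.05 is 5.991.
Since 18.877 > 5.991, we reject the null hypothesis — the data do not fit the 1:2:1 ratio.

18.877; not consistent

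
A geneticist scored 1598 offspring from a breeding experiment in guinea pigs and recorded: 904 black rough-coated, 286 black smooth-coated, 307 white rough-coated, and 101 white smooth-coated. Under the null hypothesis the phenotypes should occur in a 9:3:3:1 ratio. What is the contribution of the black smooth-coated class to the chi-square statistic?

0.620

Expected counts for N = 1598 under a 9:3:3:1 ratio (total parts = 16):
  black rough-coated: 1598 × 9/16 = 898.875
  black smooth-coated: 1598 × 3/16 = 299.625
  white rough-coated: 1598 × 3/16 = 299.625
  white smooth-coated: 1598 × 1/16 = 99.875
Contribution of black smooth-coated: (286 − 299.625)² / 299.625 = 0.6196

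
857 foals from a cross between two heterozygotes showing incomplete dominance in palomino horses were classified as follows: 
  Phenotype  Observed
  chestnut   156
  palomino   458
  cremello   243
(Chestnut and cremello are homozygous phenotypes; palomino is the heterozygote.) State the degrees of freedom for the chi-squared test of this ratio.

2

With incomplete dominance, a heterozygote × heterozygote cross gives a 1:2:1 phenotypic ratio.
A goodness-of-fit test with 3 phenotype classes has df = 3 − 1 = 2.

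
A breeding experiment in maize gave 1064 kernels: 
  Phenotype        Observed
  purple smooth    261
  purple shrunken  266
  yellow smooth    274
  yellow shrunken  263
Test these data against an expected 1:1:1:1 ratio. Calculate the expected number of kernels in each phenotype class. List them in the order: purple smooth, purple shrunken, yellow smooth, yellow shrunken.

266, 266, 266, 266

Under the 1:1:1:1 hypothesis (Σ ratio = 4, N = 1064):
  purple smooth: 1064 × 1/4 = 266
  purple shrunken: 1064 × 1/4 = 266
  yellow smooth: 1064 × 1/4 = 266
  yellow shrunken: 1064 × 1/4 = 266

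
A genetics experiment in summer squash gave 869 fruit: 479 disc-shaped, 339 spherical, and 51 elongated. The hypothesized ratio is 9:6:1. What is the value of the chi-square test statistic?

0.928

Under the 9:6:1 hypothesis (Σ ratio = 16, N = 869):
  disc-shaped: 869 × 9/16 = 488.8125
  spherical: 869 × 6/16 = 325.875
  elongated: 869 × 1/16 = 54.3125
χ² = Σ (O − E)² / E
  disc-shaped: (479 − 488.8125)² / 488.8125 = 0.1970
  spherical: (339 − 325.875)² / 325.875 = 0.5286
  elongated: (51 − 54.3125)² / 54.3125 = 0.2020
χ² = 0.1970 + 0.5286 + 0.2020 = 0.9276 ≈ 0.928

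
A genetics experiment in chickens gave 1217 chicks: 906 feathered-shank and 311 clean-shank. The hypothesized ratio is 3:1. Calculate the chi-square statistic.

Total ratio parts = 4. Expected numbers out of 1217:
  feathered-shank: 1217 × 3/4 = 912.75
  clean-shank: 1217 × 1/4 = 304.25
χ² = Σ (O − E)² / E
  feathered-shank: (906 − 912.75)² / 912.75 = 0.0499
  clean-shank: (311 − 304.25)² / 304.25 = 0.1498
χ² = 0.0499 + 0.1498 = 0.1997 ≈ 0.200

0.200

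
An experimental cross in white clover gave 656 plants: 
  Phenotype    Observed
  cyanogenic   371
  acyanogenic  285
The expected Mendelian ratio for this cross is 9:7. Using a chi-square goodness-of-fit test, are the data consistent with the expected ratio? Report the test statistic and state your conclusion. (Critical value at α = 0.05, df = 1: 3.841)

The 9:7 ratio has 16 parts, so with N = 656 the expected counts are:
  cyanogenic: 656 × 9/16 = 369
  acyanogenic: 656 × 7/16 = 287
χ² = Σ (O − E)² / E
  cyanogenic: (371 − 369)² / 369 = 0.0108
  acyanogenic: (285 − 287)² / 287 = 0.0139
χ² = 0.0108 + 0.0139 = 0.0247 ≈ 0.025
Degrees of freedom = 2 − 1 = 1; critical value at α = 0.05 is 3.841.
Since 0.025 < 3.841, we fail to reject the null hypothesis — the data are consistent with the 9:7 ratio.

0.025; consistent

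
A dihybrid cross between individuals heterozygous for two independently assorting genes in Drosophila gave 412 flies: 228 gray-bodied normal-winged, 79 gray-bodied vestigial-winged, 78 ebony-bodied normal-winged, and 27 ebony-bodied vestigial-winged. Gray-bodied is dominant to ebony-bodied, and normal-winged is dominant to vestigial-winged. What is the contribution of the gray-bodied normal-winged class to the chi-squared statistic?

A dihybrid F₂ with independent assortment and complete dominance at both loci gives a 9:3:3:1 phenotypic ratio.
Expected counts for N = 412 under a 9:3:3:1 ratio (total parts = 16):
  gray-bodied normal-winged: 412 × 9/16 = 231.75
  gray-bodied vestigial-winged: 412 × 3/16 = 77.25
  ebony-bodied normal-winged: 412 × 3/16 = 77.25
  ebony-bodied vestigial-winged: 412 × 1/16 = 25.75
Contribution of gray-bodied normal-winged: (228 − 231.75)² / 231.75 = 0.0607

0.061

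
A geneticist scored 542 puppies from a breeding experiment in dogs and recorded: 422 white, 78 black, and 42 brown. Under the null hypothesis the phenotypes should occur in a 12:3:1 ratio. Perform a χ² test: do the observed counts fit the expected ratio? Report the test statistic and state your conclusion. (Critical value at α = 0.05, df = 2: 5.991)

8.032; not consistent

Total ratio parts = 16. Expected numbers out of 542:
  white: 542 × 12/16 = 406.5
  black: 542 × 3/16 = 101.625
  brown: 542 × 1/16 = 33.875
χ² = Σ (O − E)² / E
  white: (422 − 406.5)² / 406.5 = 0.5910
  black: (78 − 101.625)² / 101.625 = 5.4922
  brown: (42 − 33.875)² / 33.875 = 1.9488
χ² = 0.5910 + 5.4922 + 1.9488 = 8.032
Degrees of freedom = 3 − 1 = 2; critical value at α = 0.05 is 5.991.
Since 8.032 > 5.991, we reject the null hypothesis — the data do not fit the 12:3:1 ratio.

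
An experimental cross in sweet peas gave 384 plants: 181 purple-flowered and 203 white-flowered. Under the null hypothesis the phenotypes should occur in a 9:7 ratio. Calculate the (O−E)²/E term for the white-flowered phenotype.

7.292

Total ratio parts = 16. Expected numbers out of 384:
  purple-flowered: 384 × 9/16 = 216
  white-flowered: 384 × 7/16 = 168
Contribution of white-flowered: (203 − 168)² / 168 = 7.2917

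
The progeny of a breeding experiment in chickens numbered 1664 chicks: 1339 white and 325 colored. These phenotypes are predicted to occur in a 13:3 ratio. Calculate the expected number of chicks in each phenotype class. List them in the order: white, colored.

Total ratio parts = 16. Expected numbers out of 1664:
  white: 1664 × 13/16 = 1352
  colored: 1664 × 3/16 = 312

1352, 312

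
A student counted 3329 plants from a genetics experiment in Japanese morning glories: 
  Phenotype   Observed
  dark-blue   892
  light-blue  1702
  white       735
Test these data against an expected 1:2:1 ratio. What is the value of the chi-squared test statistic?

Expected counts for N = 3329 under a 1:2:1 ratio (total parts = 4):
  dark-blue: 3329 × 1/4 = 832.25
  light-blue: 3329 × 2/4 = 1664.5
  white: 3329 × 1/4 = 832.25
χ² = Σ (O − E)² / E
  dark-blue: (892 − 832.25)² / 832.25 = 4.2897
  light-blue: (1702 − 1664.5)² / 1664.5 = 0.8448
  white: (735 − 832.25)² / 832.25 = 11.3638
χ² = 4.2897 + 0.8448 + 11.3638 = 16.4983 ≈ 16.498

16.498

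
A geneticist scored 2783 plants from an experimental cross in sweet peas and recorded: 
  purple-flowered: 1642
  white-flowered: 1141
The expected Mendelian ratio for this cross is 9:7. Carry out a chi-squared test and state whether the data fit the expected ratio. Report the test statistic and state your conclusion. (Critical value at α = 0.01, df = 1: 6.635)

8.559; not consistent

The 9:7 ratio has 16 parts, so with N = 2783 the expected counts are:
  purple-flowered: 2783 × 9/16 = 1565.4375
  white-flowered: 2783 × 7/16 = 1217.5625
χ² = Σ (O − E)² / E
  purple-flowered: (1642 − 1565.4375)² / 1565.4375 = 3.7445
  white-flowered: (1141 − 1217.5625)² / 1217.5625 = 4.8144
χ² = 3.7445 + 4.8144 = 8.5589 ≈ 8.559
Degrees of freedom = 2 − 1 = 1; critical value at α = 0.01 is 6.635.
Since 8.559 > 6.635, we reject the null hypothesis — the data do not fit the 9:7 ratio.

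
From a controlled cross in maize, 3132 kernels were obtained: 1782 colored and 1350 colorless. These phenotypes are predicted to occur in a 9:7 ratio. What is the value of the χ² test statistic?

Under the 9:7 hypothesis (Σ ratio = 16, N = 3132):
  colored: 3132 × 9/16 = 1761.75
  colorless: 3132 × 7/16 = 1370.25
χ² = Σ (O − E)² / E
  colored: (1782 − 1761.75)² / 1761.75 = 0.2328
  colorless: (1350 − 1370.25)² / 1370.25 = 0.2993
χ² = 0.2328 + 0.2993 = 0.5321 ≈ 0.532

0.532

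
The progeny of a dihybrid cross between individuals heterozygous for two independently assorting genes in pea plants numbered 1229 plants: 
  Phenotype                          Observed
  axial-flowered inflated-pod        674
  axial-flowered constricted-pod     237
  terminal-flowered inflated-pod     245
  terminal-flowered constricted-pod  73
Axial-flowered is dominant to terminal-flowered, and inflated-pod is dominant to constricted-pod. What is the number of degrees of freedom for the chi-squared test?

A dihybrid F₂ with independent assortment and complete dominance at both loci gives a 9:3:3:1 phenotypic ratio.
A goodness-of-fit test with 4 phenotype classes has df = 4 − 1 = 3.

3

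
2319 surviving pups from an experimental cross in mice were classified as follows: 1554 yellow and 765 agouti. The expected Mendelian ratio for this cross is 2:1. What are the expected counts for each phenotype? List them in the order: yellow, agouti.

Under the 2:1 hypothesis (Σ ratio = 3, N = 2319):
  yellow: 2319 × 2/3 = 1546
  agouti: 2319 × 1/3 = 773

1546, 773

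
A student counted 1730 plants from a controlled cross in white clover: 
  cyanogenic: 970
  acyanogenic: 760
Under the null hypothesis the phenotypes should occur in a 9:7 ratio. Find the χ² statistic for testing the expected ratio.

Under the 9:7 hypothesis (Σ ratio = 16, N = 1730):
  cyanogenic: 1730 × 9/16 = 973.125
  acyanogenic: 1730 × 7/16 = 756.875
χ² = Σ (O − E)² / E
  cyanogenic: (970 − 973.125)² / 973.125 = 0.0100
  acyanogenic: (760 − 756.875)² / 756.875 = 0.0129
χ² = 0.0100 + 0.0129 = 0.0229 ≈ 0.023

0.023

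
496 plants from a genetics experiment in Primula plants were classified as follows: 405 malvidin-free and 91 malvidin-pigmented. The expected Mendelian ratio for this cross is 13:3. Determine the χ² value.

Under the 13:3 hypothesis (Σ ratio = 16, N = 496):
  malvidin-free: 496 × 13/16 = 403
  malvidin-pigmented: 496 × 3/16 = 93
χ² = Σ (O − E)² / E
  malvidin-free: (405 − 403)² / 403 = 0.0099
  malvidin-pigmented: (91 − 93)² / 93 = 0.0430
χ² = 0.0099 + 0.0430 = 0.0529 ≈ 0.053

0.053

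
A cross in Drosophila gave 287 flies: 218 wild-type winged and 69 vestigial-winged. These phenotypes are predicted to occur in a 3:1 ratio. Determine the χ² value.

0.141

Expected counts for N = 287 under a 3:1 ratio (total parts = 4):
  wild-type winged: 287 × 3/4 = 215.25
  vestigial-winged: 287 × 1/4 = 71.75
χ² = Σ (O − E)² / E
  wild-type winged: (218 − 215.25)² / 215.25 = 0.0351
  vestigial-winged: (69 − 71.75)² / 71.75 = 0.1054
χ² = 0.0351 + 0.1054 = 0.1405 ≈ 0.141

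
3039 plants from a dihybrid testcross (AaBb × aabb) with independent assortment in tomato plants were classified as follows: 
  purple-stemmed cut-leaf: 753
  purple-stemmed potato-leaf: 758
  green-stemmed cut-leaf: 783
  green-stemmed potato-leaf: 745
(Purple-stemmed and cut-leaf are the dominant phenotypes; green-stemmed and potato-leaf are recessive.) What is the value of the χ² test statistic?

1.062

A dihybrid testcross with independent assortment gives a 1:1:1:1 ratio.
Total ratio parts = 4. Expected numbers out of 3039:
  purple-stemmed cut-leaf: 3039 × 1/4 = 759.75
  purple-stemmed potato-leaf: 3039 × 1/4 = 759.75
  green-stemmed cut-leaf: 3039 × 1/4 = 759.75
  green-stemmed potato-leaf: 3039 × 1/4 = 759.75
χ² = Σ (O − E)² / E
  purple-stemmed cut-leaf: (753 − 759.75)² / 759.75 = 0.0600
  purple-stemmed potato-leaf: (758 − 759.75)² / 759.75 = 0.0040
  green-stemmed cut-leaf: (783 − 759.75)² / 759.75 = 0.7115
  green-stemmed potato-leaf: (745 − 759.75)² / 759.75 = 0.2864
χ² = 0.0600 + 0.0040 + 0.7115 + 0.2864 = 1.0619 ≈ 1.062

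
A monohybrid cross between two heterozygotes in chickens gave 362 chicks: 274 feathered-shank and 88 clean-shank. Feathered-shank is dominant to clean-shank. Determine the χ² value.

For a monohybrid cross between heterozygotes with complete dominance, the expected phenotypic ratio is 3:1.
Total ratio parts = 4. Expected numbers out of 362:
  feathered-shank: 362 × 3/4 = 271.5
  clean-shank: 362 × 1/4 = 90.5
χ² = Σ (O − E)² / E
  feathered-shank: (274 − 271.5)² / 271.5 = 0.0230
  clean-shank: (88 − 90.5)² / 90.5 = 0.0691
χ² = 0.0230 + 0.0691 = 0.0921 ≈ 0.092

0.092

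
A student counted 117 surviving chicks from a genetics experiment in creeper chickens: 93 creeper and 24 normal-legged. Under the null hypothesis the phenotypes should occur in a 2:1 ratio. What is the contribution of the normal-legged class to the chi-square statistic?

Expected counts for N = 117 under a 2:1 ratio (total parts = 3):
  creeper: 117 × 2/3 = 78
  normal-legged: 117 × 1/3 = 39
Contribution of normal-legged: (24 − 39)² / 39 = 5.7692

5.769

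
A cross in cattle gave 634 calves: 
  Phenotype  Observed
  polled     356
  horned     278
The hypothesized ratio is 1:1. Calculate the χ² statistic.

The 1:1 ratio has 2 parts, so with N = 634 the expected counts are:
  polled: 634 × 1/2 = 317
  horned: 634 × 1/2 = 317
χ² = Σ (O − E)² / E
  polled: (356 − 317)² / 317 = 4.7981
  horned: (278 − 317)² / 317 = 4.7981
χ² = 4.7981 + 4.7981 = 9.5962 ≈ 9.596

9.596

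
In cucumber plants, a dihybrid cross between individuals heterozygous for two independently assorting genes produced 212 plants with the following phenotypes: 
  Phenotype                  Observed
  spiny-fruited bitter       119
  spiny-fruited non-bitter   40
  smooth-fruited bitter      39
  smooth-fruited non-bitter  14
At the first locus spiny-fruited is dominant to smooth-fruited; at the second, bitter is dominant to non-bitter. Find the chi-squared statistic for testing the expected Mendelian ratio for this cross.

0.059

A dihybrid F₂ with independent assortment and complete dominance at both loci gives a 9:3:3:1 phenotypic ratio.
Expected counts for N = 212 under a 9:3:3:1 ratio (total parts = 16):
  spiny-fruited bitter: 212 × 9/16 = 119.25
  spiny-fruited non-bitter: 212 × 3/16 = 39.75
  smooth-fruited bitter: 212 × 3/16 = 39.75
  smooth-fruited non-bitter: 212 × 1/16 = 13.25
χ² = Σ (O − E)² / E
  spiny-fruited bitter: (119 − 119.25)² / 119.25 = 0.0005
  spiny-fruited non-bitter: (40 − 39.75)² / 39.75 = 0.0016
  smooth-fruited bitter: (39 − 39.75)² / 39.75 = 0.0142
  smooth-fruited non-bitter: (14 − 13.25)² / 13.25 = 0.0425
χ² = 0.0005 + 0.0016 + 0.0142 + 0.0425 = 0.0588 ≈ 0.059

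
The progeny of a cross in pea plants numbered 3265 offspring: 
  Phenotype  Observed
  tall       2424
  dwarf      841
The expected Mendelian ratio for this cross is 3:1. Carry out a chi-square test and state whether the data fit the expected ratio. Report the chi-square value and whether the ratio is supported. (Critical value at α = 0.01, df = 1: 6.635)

1.001; consistent

Expected counts for N = 3265 under a 3:1 ratio (total parts = 4):
  tall: 3265 × 3/4 = 2448.75
  dwarf: 3265 × 1/4 = 816.25
χ² = Σ (O − E)² / E
  tall: (2424 − 2448.75)² / 2448.75 = 0.2502
  dwarf: (841 − 816.25)² / 816.25 = 0.7505
χ² = 0.2502 + 0.7505 = 1.0007 ≈ 1.001
Degrees of freedom = 2 − 1 = 1; critical value at α = 0.01 is 6.635.
Since 1.001 < 6.635, we fail to reject the null hypothesis — the data are consistent with the 3:1 ratio.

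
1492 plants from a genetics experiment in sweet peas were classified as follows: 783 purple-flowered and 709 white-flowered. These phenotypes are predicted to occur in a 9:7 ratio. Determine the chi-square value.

The 9:7 ratio has 16 parts, so with N = 1492 the expected counts are:
  purple-flowered: 1492 × 9/16 = 839.25
  white-flowered: 1492 × 7/16 = 652.75
χ² = Σ (O − E)² / E
  purple-flowered: (783 − 839.25)² / 839.25 = 3.7701
  white-flowered: (709 − 652.75)² / 652.75 = 4.8473
χ² = 3.7701 + 4.8473 = 8.6174 ≈ 8.617

8.617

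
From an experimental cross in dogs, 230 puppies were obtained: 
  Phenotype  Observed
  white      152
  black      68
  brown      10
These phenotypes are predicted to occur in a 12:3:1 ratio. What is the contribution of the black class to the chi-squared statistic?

Expected counts for N = 230 under a 12:3:1 ratio (total parts = 16):
  white: 230 × 12/16 = 172.5
  black: 230 × 3/16 = 43.125
  brown: 230 × 1/16 = 14.375
Contribution of black: (68 − 43.125)² / 43.125 = 14.3482

14.348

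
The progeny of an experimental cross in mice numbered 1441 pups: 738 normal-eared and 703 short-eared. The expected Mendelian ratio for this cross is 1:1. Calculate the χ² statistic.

0.850

Total ratio parts = 2. Expected numbers out of 1441:
  normal-eared: 1441 × 1/2 = 720.5
  short-eared: 1441 × 1/2 = 720.5
χ² = Σ (O − E)² / E
  normal-eared: (738 − 720.5)² / 720.5 = 0.4251
  short-eared: (703 − 720.5)² / 720.5 = 0.4251
χ² = 0.4251 + 0.4251 = 0.8502 ≈ 0.850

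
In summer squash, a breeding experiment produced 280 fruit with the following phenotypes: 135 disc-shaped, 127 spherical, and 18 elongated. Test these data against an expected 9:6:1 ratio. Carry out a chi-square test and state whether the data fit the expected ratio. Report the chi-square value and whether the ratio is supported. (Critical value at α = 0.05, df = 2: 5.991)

Under the 9:6:1 hypothesis (Σ ratio = 16, N = 280):
  disc-shaped: 280 × 9/16 = 157.5
  spherical: 280 × 6/16 = 105
  elongated: 280 × 1/16 = 17.5
χ² = Σ (O − E)² / E
  disc-shaped: (135 − 157.5)² / 157.5 = 3.2143
  spherical: (127 − 105)² / 105 = 4.6095
  elongated: (18 − 17.5)² / 17.5 = 0.0143
χ² = 3.2143 + 4.6095 + 0.0143 = 7.8381 ≈ 7.838
Degrees of freedom = 3 − 1 = 2; critical value at α = 0.05 is 5.991.
Since 7.838 > 5.991, we reject the null hypothesis — the data do not fit the 9:6:1 ratio.

7.838; not consistent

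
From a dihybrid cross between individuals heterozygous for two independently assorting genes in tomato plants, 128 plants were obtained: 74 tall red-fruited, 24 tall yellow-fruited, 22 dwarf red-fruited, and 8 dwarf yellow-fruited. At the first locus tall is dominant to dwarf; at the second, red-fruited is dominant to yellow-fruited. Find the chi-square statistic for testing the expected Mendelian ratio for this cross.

0.222

A dihybrid F₂ with independent assortment and complete dominance at both loci gives a 9:3:3:1 phenotypic ratio.
The 9:3:3:1 ratio has 16 parts, so with N = 128 the expected counts are:
  tall red-fruited: 128 × 9/16 = 72
  tall yellow-fruited: 128 × 3/16 = 24
  dwarf red-fruited: 128 × 3/16 = 24
  dwarf yellow-fruited: 128 × 1/16 = 8
χ² = Σ (O − E)² / E
  tall red-fruited: (74 − 72)² / 72 = 0.0556
  tall yellow-fruited: (24 − 24)² / 24 = 0.0000
  dwarf red-fruited: (22 − 24)² / 24 = 0.1667
  dwarf yellow-fruited: (8 − 8)² / 8 = 0.0000
χ² = 0.0556 + 0.0000 + 0.1667 + 0.0000 = 0.2223 ≈ 0.222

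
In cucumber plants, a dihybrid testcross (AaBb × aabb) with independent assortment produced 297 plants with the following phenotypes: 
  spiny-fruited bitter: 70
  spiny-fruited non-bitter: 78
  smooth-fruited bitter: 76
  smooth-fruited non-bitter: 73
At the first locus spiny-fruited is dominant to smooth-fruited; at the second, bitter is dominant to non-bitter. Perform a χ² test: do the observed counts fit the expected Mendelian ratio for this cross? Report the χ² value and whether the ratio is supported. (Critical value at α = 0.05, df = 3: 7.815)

0.495; consistent

A dihybrid testcross with independent assortment gives a 1:1:1:1 ratio.
Expected counts for N = 297 under a 1:1:1:1 ratio (total parts = 4):
  spiny-fruited bitter: 297 × 1/4 = 74.25
  spiny-fruited non-bitter: 297 × 1/4 = 74.25
  smooth-fruited bitter: 297 × 1/4 = 74.25
  smooth-fruited non-bitter: 297 × 1/4 = 74.25
χ² = Σ (O − E)² / E
  spiny-fruited bitter: (70 − 74.25)² / 74.25 = 0.2433
  spiny-fruited non-bitter: (78 − 74.25)² / 74.25 = 0.1894
  smooth-fruited bitter: (76 − 74.25)² / 74.25 = 0.0412
  smooth-fruited non-bitter: (73 − 74.25)² / 74.25 = 0.0210
χ² = 0.2433 + 0.1894 + 0.0412 + 0.0210 = 0.4949 ≈ 0.495
Degrees of freedom = 4 − 1 = 3; critical value at α = 0.05 is 7.815.
Since 0.495 < 7.815, we fail to reject the null hypothesis — the data are consistent with the 1:1:1:1 ratio.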